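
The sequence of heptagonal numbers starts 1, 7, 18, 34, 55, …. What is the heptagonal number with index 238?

141253

The 238th heptagonal number is n(5n−3)/2 with n = 238.
238·(5·238 − 3)/2 = 238·1187/2 = 141253.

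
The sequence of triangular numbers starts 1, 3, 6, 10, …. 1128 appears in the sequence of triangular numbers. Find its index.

Set n(n+1)/2 = 1128, giving n² + n − 2256 = 0.
The discriminant is 1 + 8·1128 = 9025, and √9025 = 95.
So n = (-1 + 95) / 2 = 94/2 = 47.

47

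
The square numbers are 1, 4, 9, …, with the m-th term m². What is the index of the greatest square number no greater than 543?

Solve n² ≤ 543 for integer n.
n = 23 gives 529 ≤ 543, while n = 24 gives 576 > 543; so the answer is index 23.

23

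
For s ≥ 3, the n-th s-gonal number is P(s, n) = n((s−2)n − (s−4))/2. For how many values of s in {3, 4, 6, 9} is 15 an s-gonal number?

s = 3: P(3, 5) = 15. ✓
s = 4: P(4, 3) = 9 and P(4, 4) = 16; 15 is not s-gonal.
s = 6: P(6, 3) = 15. ✓
s = 9: P(9, 2) = 9 and P(9, 3) = 24; 15 is not s-gonal.
Hits: s ∈ {3, 6} → 2.

2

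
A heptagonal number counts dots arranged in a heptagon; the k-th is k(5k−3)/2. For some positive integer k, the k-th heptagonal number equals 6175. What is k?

50

Set n(5n−3)/2 = 6175, giving 5n² − 3n − 12350 = 0.
So n = (3 + 497) / 10 = 500/10 = 50.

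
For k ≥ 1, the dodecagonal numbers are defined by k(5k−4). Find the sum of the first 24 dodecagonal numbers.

Σ i(5i−4) = 5Σi² − 4Σi over i = 1..24.
Σi = 300 and Σi² = 4900.
5·4900 − 4·300 = 23300.

23300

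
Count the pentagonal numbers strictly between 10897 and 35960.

69

The n-th pentagonal number is n(3n−1)/2.
Smallest index with value > 10897: n = 86 (giving 11051).
Largest index with value < 35960: n = 154 (giving 35497).
Indices 86 through 154: 69 terms.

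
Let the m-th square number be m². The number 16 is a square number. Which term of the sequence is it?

4

We need n² = 16, so n = √16 = 4.
Check: 4² = 16. ✓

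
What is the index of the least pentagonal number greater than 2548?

42

Solve n(3n−1)/2 > 2548 for integer n.
The largest n with value ≤ 2548 is 41 (since 2501 ≤ 2548 < 2625), so the first above is n = 42, value 2625.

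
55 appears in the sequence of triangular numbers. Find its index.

10

Set n(n+1)/2 = 55, giving n² + n − 110 = 0.
The discriminant is 1 + 8·55 = 441, and √441 = 21.
So n = (-1 + 21) / 2 = 20/2 = 10.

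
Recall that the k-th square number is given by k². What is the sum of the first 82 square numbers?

Σ_{i=1}^{82} i² = 82·83·165/6 = 187165.

187165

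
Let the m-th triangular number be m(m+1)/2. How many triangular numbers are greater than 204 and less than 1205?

The n-th triangular number is n(n+1)/2.
Smallest index with value > 204: n = 20 (giving 210).
Largest index with value < 1205: n = 48 (giving 1176).
Indices 20 through 48: 29 terms.

29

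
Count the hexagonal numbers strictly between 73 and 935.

15

The n-th hexagonal number is n(2n−1).
Smallest index with value > 73: n = 7 (giving 91).
Largest index with value < 935: n = 21 (giving 861).
Indices 7 through 21: 15 terms.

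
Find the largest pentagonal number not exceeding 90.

70

Solve n(3n−1)/2 ≤ 90 for integer n.
n = 7 gives 70 ≤ 90, while n = 8 gives 92 > 90; so the answer is 70.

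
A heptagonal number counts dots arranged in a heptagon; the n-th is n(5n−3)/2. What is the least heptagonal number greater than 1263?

1288

Solve n(5n−3)/2 > 1263 for integer n.
The largest n with value ≤ 1263 is 22 (since 1177 ≤ 1263 < 1288), so the first above is n = 23, value 1288.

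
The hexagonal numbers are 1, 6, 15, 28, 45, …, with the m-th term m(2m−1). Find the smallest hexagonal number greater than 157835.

Solve n(2n−1) > 157835 for integer n.
The largest n with value ≤ 157835 is 281 (since 157641 ≤ 157835 < 158766), so the first above is n = 282, value 158766.

158766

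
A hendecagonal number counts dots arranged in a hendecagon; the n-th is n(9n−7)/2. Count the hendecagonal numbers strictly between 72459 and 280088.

122

The n-th hendecagonal number is n(9n−7)/2.
Smallest index with value > 72459: n = 128 (giving 73280).
Largest index with value < 280088: n = 249 (giving 278133).
Indices 128 through 249: 122 terms.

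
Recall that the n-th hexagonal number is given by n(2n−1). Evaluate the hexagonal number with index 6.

6·(2·6 − 1) = 6·11 = 66.

66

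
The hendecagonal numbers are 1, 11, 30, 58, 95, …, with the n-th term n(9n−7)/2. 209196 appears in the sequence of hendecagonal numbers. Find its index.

216

Set n(9n−7)/2 = 209196, giving 9n² − 7n − 418392 = 0.
So n = (7 + 3881) / 18 = 3888/18 = 216.
Check: 216·(9·216 − 7)/2 = 209196. ✓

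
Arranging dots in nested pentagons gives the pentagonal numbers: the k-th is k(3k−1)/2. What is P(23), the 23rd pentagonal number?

23·(3·23 − 1)/2 = 23·68/2 = 23·34 = 782.

782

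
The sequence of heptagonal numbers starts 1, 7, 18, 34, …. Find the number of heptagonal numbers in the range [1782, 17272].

The n-th heptagonal number is n(5n−3)/2.
Smallest index with value ≥ 1782: n = 27 (giving 1782).
Largest index with value ≤ 17272: n = 83 (giving 17098).
Indices 27 through 83: 57 terms.

57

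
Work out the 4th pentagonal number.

4·(3·4 − 1)/2 = 4·11/2 = 22.

22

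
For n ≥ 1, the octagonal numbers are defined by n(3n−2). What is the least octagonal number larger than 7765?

8008

Solve n(3n−2) > 7765 for integer n.
The largest n with value ≤ 7765 is 51 (since 7701 ≤ 7765 < 8008), so the first above is n = 52, value 8008.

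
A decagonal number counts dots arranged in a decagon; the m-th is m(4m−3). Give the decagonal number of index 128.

65152

128·(4·128 − 3) = 128·509 = 65152.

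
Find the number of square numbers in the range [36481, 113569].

147

The n-th square number is n².
Smallest index with value ≥ 36481: n = 191 (giving 36481).
Largest index with value ≤ 113569: n = 337 (giving 113569).
Indices 191 through 337: 147 terms.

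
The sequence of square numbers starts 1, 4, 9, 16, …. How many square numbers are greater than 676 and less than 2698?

The n-th square number is n².
Smallest index with value > 676: n = 27 (giving 729).
Largest index with value < 2698: n = 51 (giving 2601).
Indices 27 through 51: 25 terms.

25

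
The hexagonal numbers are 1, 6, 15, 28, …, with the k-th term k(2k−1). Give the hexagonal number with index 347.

240471

The 347th hexagonal number is n(2n−1) with n = 347.
347·(2·347 − 1) = 347·693 = 240471.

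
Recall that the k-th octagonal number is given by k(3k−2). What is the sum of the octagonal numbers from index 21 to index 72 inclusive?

Σ i(3i−2) = 3Σi² − 2Σi over i = 21..72.
Σi = 2628 − 210 = 2418 and Σi² = 127020 − 2870 = 124150.
3·124150 − 2·2418 = 367614.

367614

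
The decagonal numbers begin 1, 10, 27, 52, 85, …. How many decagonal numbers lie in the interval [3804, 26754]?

The n-th decagonal number is n(4n−3).
Smallest index with value ≥ 3804: n = 32 (giving 4000).
Largest index with value ≤ 26754: n = 82 (giving 26650).
Indices 32 through 82: 51 terms.

51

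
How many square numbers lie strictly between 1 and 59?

6

The n-th square number is n².
Smallest index with value > 1: n = 2 (giving 4).
Largest index with value < 59: n = 7 (giving 49).
Indices 2 through 7: 6 terms.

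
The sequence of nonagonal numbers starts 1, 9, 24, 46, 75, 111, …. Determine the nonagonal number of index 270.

254475

270·(7·270 − 5)/2 = 270·1885/2 = 254475.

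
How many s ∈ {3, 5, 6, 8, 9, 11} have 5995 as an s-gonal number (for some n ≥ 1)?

2

s = 3: P(3, 109) = 5995. ✓
s = 5: P(5, 63) = 5922 and P(5, 64) = 6112; 5995 is not s-gonal.
s = 6: P(6, 55) = 5995. ✓
s = 8: P(8, 45) = 5985 and P(8, 46) = 6256; 5995 is not s-gonal.
s = 9: P(9, 41) = 5781 and P(9, 42) = 6069; 5995 is not s-gonal.
s = 11: P(11, 36) = 5706 and P(11, 37) = 6031; 5995 is not s-gonal.
Hits: s ∈ {3, 6} → 2.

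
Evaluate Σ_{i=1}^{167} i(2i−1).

3118892

Σ i(2i−1) = 2Σi² − Σi over i = 1..167.
Σi = 14028 and Σi² = 1566460.
2·1566460 − 1·14028 = 3118892.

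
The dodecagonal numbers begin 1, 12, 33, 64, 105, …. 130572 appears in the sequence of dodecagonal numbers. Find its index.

162

Set n(5n−4) = 130572, giving 5n² − 4n − 130572 = 0.
So n = (4 + 1616) / 10 = 1620/10 = 162.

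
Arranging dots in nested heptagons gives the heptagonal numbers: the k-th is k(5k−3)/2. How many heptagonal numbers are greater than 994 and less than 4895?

24

The n-th heptagonal number is n(5n−3)/2.
Smallest index with value > 994: n = 21 (giving 1071).
Largest index with value < 4895: n = 44 (giving 4774).
Indices 21 through 44: 24 terms.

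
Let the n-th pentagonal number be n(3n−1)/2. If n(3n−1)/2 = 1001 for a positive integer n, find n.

Set n(3n−1)/2 = 1001, giving 3n² − n − 2002 = 0.
So n = (1 + 155) / 6 = 156/6 = 26.

26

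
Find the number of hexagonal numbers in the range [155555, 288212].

The n-th hexagonal number is n(2n−1).
Smallest index with value ≥ 155555: n = 280 (giving 156520).
Largest index with value ≤ 288212: n = 379 (giving 286903).
Indices 280 through 379: 100 terms.

100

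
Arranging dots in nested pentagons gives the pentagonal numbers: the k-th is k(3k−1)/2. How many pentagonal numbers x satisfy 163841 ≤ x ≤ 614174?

The n-th pentagonal number is n(3n−1)/2.
Smallest index with value ≥ 163841: n = 331 (giving 164176).
Largest index with value ≤ 614174: n = 640 (giving 614080).
Indices 331 through 640: 310 terms.

310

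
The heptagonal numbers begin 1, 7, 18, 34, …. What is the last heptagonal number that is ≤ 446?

403

Solve n(5n−3)/2 ≤ 446 for integer n.
n = 13 gives 403 ≤ 446, while n = 14 gives 469 > 446; so the answer is 403.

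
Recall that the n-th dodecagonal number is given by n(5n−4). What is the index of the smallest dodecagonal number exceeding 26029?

Solve n(5n−4) > 26029 for integer n.
The largest n with value ≤ 26029 is 72 (since 25632 ≤ 26029 < 26353), so the first above is n = 73, value 26353.

73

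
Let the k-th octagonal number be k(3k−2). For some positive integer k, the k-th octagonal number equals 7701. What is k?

51

Set n(3n−2) = 7701, giving 3n² − 2n − 7701 = 0.
So n = (2 + 304) / 6 = 306/6 = 51.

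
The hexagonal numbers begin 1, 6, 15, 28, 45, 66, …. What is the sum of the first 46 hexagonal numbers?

Σ i(2i−1) = 2Σi² − Σi over i = 1..46.
Σi = 1081 and Σi² = 33511.
2·33511 − 1·1081 = 65941.

65941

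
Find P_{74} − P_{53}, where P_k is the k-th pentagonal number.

74·(3·74 − 1)/2 = 8177 and 53·(3·53 − 1)/2 = 4187.
Difference: 8177 − 4187 = 3990.

3990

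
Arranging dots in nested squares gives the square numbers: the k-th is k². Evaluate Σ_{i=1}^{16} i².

1496

Σ_{i=1}^{16} i² = 16·17·33/6 = 1496.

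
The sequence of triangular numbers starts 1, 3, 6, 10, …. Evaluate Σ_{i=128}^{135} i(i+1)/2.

Σ i(i+1)/2 = (Σi² + Σi) / 2 over i = 128..135.
Σi = 9180 − 8128 = 1052 and Σi² = 829260 − 690880 = 138380.
(1·138380 + 1·1052) / 2 = 139432/2 = 69716.

69716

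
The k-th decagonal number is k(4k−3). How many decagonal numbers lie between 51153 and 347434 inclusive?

182

The n-th decagonal number is n(4n−3).
Smallest index with value ≥ 51153: n = 114 (giving 51642).
Largest index with value ≤ 347434: n = 295 (giving 347215).
Indices 114 through 295: 182 terms.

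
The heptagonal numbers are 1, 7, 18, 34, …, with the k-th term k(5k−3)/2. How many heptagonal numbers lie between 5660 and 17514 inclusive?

The n-th heptagonal number is n(5n−3)/2.
Smallest index with value ≥ 5660: n = 48 (giving 5688).
Largest index with value ≤ 17514: n = 84 (giving 17514).
Indices 48 through 84: 37 terms.

37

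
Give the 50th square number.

The 50th square number is n² with n = 50.
50² = 2500.

2500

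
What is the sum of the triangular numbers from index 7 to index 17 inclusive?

913

Σ i(i+1)/2 = (Σi² + Σi) / 2 over i = 7..17.
Σi = 153 − 21 = 132 and Σi² = 1785 − 91 = 1694.
(1·1694 + 1·132) / 2 = 1826/2 = 913.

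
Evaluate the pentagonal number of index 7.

70

The 7th pentagonal number is n(3n−1)/2 with n = 7.
7·(3·7 − 1)/2 = 7·20/2 = 7·10 = 70.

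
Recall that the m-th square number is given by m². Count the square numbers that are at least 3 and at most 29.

4

The n-th square number is n².
Smallest index with value ≥ 3: n = 2 (giving 4).
Largest index with value ≤ 29: n = 5 (giving 25).
Indices 2 through 5: 4 terms.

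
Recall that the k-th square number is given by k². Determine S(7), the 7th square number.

49

7² = 49.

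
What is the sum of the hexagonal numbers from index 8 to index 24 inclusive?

9248

Σ i(2i−1) = 2Σi² − Σi over i = 8..24.
Σi = 300 − 28 = 272 and Σi² = 4900 − 140 = 4760.
2·4760 − 1·272 = 9248.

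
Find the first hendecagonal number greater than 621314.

621426

Solve n(9n−7)/2 > 621314 for integer n.
The largest n with value ≤ 621314 is 371 (since 618086 ≤ 621314 < 621426), so the first above is n = 372, value 621426.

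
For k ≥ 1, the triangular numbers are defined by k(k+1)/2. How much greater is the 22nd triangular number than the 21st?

22

Consecutive triangular numbers differ by n: T_{22} − T_{21} = 22.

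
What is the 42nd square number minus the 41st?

83

n² − (n−1)² = 2n − 1, so 42² − 41² = 2·42 − 1 = 83.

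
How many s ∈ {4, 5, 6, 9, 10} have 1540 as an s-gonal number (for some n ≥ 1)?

2

s = 4: P(4, 39) = 1521 and P(4, 40) = 1600; 1540 is not s-gonal.
s = 5: P(5, 32) = 1520 and P(5, 33) = 1617; 1540 is not s-gonal.
s = 6: P(6, 28) = 1540. ✓
s = 9: P(9, 21) = 1491 and P(9, 22) = 1639; 1540 is not s-gonal.
s = 10: P(10, 20) = 1540. ✓
Hits: s ∈ {6, 10} → 2.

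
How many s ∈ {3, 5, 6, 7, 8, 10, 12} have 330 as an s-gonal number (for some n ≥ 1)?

s = 3: P(3, 25) = 325 and P(3, 26) = 351; 330 is not s-gonal.
s = 5: P(5, 15) = 330. ✓
s = 6: P(6, 13) = 325 and P(6, 14) = 378; 330 is not s-gonal.
s = 7: P(7, 11) = 286 and P(7, 12) = 342; 330 is not s-gonal.
s = 8: P(8, 10) = 280 and P(8, 11) = 341; 330 is not s-gonal.
s = 10: P(10, 9) = 297 and P(10, 10) = 370; 330 is not s-gonal.
s = 12: P(12, 8) = 288 and P(12, 9) = 369; 330 is not s-gonal.
Hits: s ∈ {5} → 1.

1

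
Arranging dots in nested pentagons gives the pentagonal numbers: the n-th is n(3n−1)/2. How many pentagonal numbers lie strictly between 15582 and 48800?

The n-th pentagonal number is n(3n−1)/2.
Smallest index with value > 15582: n = 103 (giving 15862).
Largest index with value < 48800: n = 180 (giving 48510).
Indices 103 through 180: 78 terms.

78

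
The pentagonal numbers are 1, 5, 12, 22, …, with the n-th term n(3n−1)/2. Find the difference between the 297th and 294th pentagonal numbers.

2658

297·(3·297 − 1)/2 = 132165 and 294·(3·294 − 1)/2 = 129507.
Difference: 132165 − 129507 = 2658.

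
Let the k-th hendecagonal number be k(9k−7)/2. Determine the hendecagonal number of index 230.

The 230th hendecagonal number is n(9n−7)/2 with n = 230.
230·(9·230 − 7)/2 = 230·2063/2 = 237245.

237245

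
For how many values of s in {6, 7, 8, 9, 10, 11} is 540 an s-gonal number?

2

s = 6: P(6, 16) = 496 and P(6, 17) = 561; 540 is not s-gonal.
s = 7: P(7, 15) = 540. ✓
s = 8: P(8, 13) = 481 and P(8, 14) = 560; 540 is not s-gonal.
s = 9: P(9, 12) = 474 and P(9, 13) = 559; 540 is not s-gonal.
s = 10: P(10, 12) = 540. ✓
s = 11: P(11, 11) = 506 and P(11, 12) = 606; 540 is not s-gonal.
Hits: s ∈ {7, 10} → 2.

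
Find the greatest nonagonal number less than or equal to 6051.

5781

Solve n(7n−5)/2 ≤ 6051 for integer n.
n = 41 gives 5781 ≤ 6051, while n = 42 gives 6069 > 6051; so the answer is 5781.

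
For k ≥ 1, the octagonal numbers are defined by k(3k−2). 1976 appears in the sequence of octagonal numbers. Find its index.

Set n(3n−2) = 1976, giving 3n² − 2n − 1976 = 0.
The discriminant is 4 + 12·1976 = 23716, and √23716 = 154.
So n = (2 + 154) / 6 = 156/6 = 26.

26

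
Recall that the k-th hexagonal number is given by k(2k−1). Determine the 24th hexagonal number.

1128

The 24th hexagonal number is n(2n−1) with n = 24.
24·(2·24 − 1) = 24·47 = 1128.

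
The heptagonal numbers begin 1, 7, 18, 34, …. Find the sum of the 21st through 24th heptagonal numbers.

4940

Σ i(5i−3)/2 = (5Σi² − 3Σi) / 2 over i = 21..24.
Σi = 300 − 210 = 90 and Σi² = 4900 − 2870 = 2030.
(5·2030 − 3·90) / 2 = 9880/2 = 4940.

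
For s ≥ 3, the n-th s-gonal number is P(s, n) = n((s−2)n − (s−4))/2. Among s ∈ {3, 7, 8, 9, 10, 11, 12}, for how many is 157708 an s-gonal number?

s = 3: P(3, 561) = 157641 and P(3, 562) = 158203; 157708 is not s-gonal.
s = 7: P(7, 251) = 157126 and P(7, 252) = 158382; 157708 is not s-gonal.
s = 8: P(8, 229) = 156865 and P(8, 230) = 158240; 157708 is not s-gonal.
s = 9: P(9, 212) = 156774 and P(9, 213) = 158259; 157708 is not s-gonal.
s = 10: P(10, 198) = 156222 and P(10, 199) = 157807; 157708 is not s-gonal.
s = 11: P(11, 187) = 156706 and P(11, 188) = 158390; 157708 is not s-gonal.
s = 12: P(12, 178) = 157708. ✓
Hits: s ∈ {12} → 1.

1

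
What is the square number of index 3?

The 3rd square number is n² with n = 3.
3² = 9.

9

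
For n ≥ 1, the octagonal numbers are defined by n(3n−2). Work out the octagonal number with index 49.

The 49th octagonal number is n(3n−2) with n = 49.
49·(3·49 − 2) = 49·145 = 7105.

7105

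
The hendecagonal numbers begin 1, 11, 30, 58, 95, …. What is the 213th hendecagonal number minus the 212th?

Consecutive hendecagonal numbers differ by 9n − 8: here 9·213 − 8 = 1909.

1909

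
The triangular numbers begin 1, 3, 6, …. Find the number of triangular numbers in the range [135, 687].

21

The n-th triangular number is n(n+1)/2.
Smallest index with value ≥ 135: n = 16 (giving 136).
Largest index with value ≤ 687: n = 36 (giving 666).
Indices 16 through 36: 21 terms.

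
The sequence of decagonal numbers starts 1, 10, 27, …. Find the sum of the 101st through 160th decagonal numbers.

Σ i(4i−3) = 4Σi² − 3Σi over i = 101..160.
Σi = 12880 − 5050 = 7830 and Σi² = 1378160 − 338350 = 1039810.
4·1039810 − 3·7830 = 4135750.

4135750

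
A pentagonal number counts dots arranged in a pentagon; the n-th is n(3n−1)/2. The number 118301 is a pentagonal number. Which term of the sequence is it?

281

Set n(3n−1)/2 = 118301, giving 3n² − n − 236602 = 0.
So n = (1 + 1685) / 6 = 1686/6 = 281.
Check: 281·(3·281 − 1)/2 = 118301. ✓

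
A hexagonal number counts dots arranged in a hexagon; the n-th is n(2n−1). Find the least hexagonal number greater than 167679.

Solve n(2n−1) > 167679 for integer n.
The largest n with value ≤ 167679 is 289 (since 166753 ≤ 167679 < 167910), so the first above is n = 290, value 167910.

167910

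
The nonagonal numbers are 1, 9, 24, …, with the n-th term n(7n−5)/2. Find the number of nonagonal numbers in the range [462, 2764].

The n-th nonagonal number is n(7n−5)/2.
Smallest index with value ≥ 462: n = 12 (giving 474).
Largest index with value ≤ 2764: n = 28 (giving 2674).
Indices 12 through 28: 17 terms.

17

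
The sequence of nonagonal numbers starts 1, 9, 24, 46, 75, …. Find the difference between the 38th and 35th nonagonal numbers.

38·(7·38 − 5)/2 = 4959 and 35·(7·35 − 5)/2 = 4200.
Difference: 4959 − 4200 = 759.

759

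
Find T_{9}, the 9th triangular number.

9·10/2 = 90/2 = 45.

45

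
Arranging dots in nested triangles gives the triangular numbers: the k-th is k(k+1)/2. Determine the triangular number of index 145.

10585

145·146/2 = 21170/2 = 10585.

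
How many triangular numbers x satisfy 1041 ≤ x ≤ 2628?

The n-th triangular number is n(n+1)/2.
Smallest index with value ≥ 1041: n = 46 (giving 1081).
Largest index with value ≤ 2628: n = 72 (giving 2628).
Indices 46 through 72: 27 terms.

27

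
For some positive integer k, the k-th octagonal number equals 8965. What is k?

55

Set n(3n−2) = 8965, giving 3n² − 2n − 8965 = 0.
The discriminant is 4 + 12·8965 = 107584, and √107584 = 328.
So n = (2 + 328) / 6 = 330/6 = 55.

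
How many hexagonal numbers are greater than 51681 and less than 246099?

190

The n-th hexagonal number is n(2n−1).
Smallest index with value > 51681: n = 162 (giving 52326).
Largest index with value < 246099: n = 351 (giving 246051).
Indices 162 through 351: 190 terms.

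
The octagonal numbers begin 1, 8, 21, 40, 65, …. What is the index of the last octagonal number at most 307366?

Solve n(3n−2) ≤ 307366 for integer n.
n = 320 gives 306560 ≤ 307366, while n = 321 gives 308481 > 307366; so the answer is index 320.

320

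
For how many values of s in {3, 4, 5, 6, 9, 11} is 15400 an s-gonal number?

2

s = 3: P(3, 175) = 15400. ✓
s = 4: P(4, 124) = 15376 and P(4, 125) = 15625; 15400 is not s-gonal.
s = 5: P(5, 101) = 15251 and P(5, 102) = 15555; 15400 is not s-gonal.
s = 6: P(6, 88) = 15400. ✓
s = 9: P(9, 66) = 15081 and P(9, 67) = 15544; 15400 is not s-gonal.
s = 11: P(11, 58) = 14935 and P(11, 59) = 15458; 15400 is not s-gonal.
Hits: s ∈ {3, 6} → 2.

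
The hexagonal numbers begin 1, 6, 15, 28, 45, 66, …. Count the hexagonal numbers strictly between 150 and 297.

The n-th hexagonal number is n(2n−1).
Smallest index with value > 150: n = 9 (giving 153).
Largest index with value < 297: n = 12 (giving 276).
Indices 9 through 12: 4 terms.

4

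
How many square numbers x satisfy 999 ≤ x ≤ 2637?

20

The n-th square number is n².
Smallest index with value ≥ 999: n = 32 (giving 1024).
Largest index with value ≤ 2637: n = 51 (giving 2601).
Indices 32 through 51: 20 terms.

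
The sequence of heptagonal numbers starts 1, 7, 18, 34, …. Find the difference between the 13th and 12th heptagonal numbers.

Consecutive heptagonal numbers differ by 5n − 4: here 5·13 − 4 = 61.

61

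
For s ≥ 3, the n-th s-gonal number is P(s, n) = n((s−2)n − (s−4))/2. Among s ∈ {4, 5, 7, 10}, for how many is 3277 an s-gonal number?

1

s = 4: P(4, 57) = 3249 and P(4, 58) = 3364; 3277 is not s-gonal.
s = 5: P(5, 46) = 3151 and P(5, 47) = 3290; 3277 is not s-gonal.
s = 7: P(7, 36) = 3186 and P(7, 37) = 3367; 3277 is not s-gonal.
s = 10: P(10, 29) = 3277. ✓
Hits: s ∈ {10} → 1.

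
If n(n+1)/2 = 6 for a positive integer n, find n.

3

Set n(n+1)/2 = 6, giving n² + n − 12 = 0.
The discriminant is 1 + 8·6 = 49, and √49 = 7.
So n = (-1 + 7) / 2 = 6/2 = 3.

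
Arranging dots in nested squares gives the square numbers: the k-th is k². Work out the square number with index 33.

1089

33² = 1089.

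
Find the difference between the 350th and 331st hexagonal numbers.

350·(2·350 − 1) = 244650 and 331·(2·331 − 1) = 218791.
Difference: 244650 − 218791 = 25859.

25859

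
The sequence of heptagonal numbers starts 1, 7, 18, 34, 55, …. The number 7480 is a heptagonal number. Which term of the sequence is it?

55

Set n(5n−3)/2 = 7480, giving 5n² − 3n − 14960 = 0.
The discriminant is 9 + 40·7480 = 299209, and √299209 = 547.
So n = (3 + 547) / 10 = 550/10 = 55.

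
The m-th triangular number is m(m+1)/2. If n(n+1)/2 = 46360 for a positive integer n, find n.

304

Set n(n+1)/2 = 46360, giving n² + n − 92720 = 0.
The discriminant is 1 + 8·46360 = 370881, and √370881 = 609.
So n = (-1 + 609) / 2 = 608/2 = 304.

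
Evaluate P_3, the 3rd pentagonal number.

12

The 3rd pentagonal number is n(3n−1)/2 with n = 3.
3·(3·3 − 1)/2 = 3·8/2 = 3·4 = 12.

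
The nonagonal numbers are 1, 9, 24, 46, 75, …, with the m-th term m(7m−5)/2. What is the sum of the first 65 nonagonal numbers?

322465

Σ i(7i−5)/2 = (7Σi² − 5Σi) / 2 over i = 1..65.
Σi = 2145 and Σi² = 93665.
(7·93665 − 5·2145) / 2 = 644930/2 = 322465.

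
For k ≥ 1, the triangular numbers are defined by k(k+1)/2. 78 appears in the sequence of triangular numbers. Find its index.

Set n(n+1)/2 = 78, giving n² + n − 156 = 0.
So n = (-1 + 25) / 2 = 24/2 = 12.

12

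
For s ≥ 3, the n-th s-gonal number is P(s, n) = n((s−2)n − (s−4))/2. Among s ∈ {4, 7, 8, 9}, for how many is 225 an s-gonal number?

s = 4: P(4, 15) = 225. ✓
s = 7: P(7, 9) = 189 and P(7, 10) = 235; 225 is not s-gonal.
s = 8: P(8, 9) = 225. ✓
s = 9: P(9, 8) = 204 and P(9, 9) = 261; 225 is not s-gonal.
Hits: s ∈ {4, 8} → 2.

2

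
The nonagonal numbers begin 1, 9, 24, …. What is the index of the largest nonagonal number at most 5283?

Solve n(7n−5)/2 ≤ 5283 for integer n.
n = 39 gives 5226 ≤ 5283, while n = 40 gives 5500 > 5283; so the answer is index 39.

39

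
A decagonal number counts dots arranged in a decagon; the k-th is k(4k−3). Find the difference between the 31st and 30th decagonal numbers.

241

Consecutive decagonal numbers differ by 8n − 7: here 8·31 − 7 = 241.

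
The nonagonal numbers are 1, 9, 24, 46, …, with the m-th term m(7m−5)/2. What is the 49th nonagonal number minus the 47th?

667

49·(7·49 − 5)/2 = 8281 and 47·(7·47 − 5)/2 = 7614.
Difference: 8281 − 7614 = 667.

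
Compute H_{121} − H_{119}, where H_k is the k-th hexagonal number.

121·(2·121 − 1) = 29161 and 119·(2·119 − 1) = 28203.
Difference: 29161 − 28203 = 958.

958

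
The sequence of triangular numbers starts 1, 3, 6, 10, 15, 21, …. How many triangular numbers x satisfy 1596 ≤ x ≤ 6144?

The n-th triangular number is n(n+1)/2.
Smallest index with value ≥ 1596: n = 56 (giving 1596).
Largest index with value ≤ 6144: n = 110 (giving 6105).
Indices 56 through 110: 55 terms.

55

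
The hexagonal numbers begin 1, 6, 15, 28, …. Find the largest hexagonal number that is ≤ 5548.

Solve n(2n−1) ≤ 5548 for integer n.
n = 52 gives 5356 ≤ 5548, while n = 53 gives 5565 > 5548; so the answer is 5356.

5356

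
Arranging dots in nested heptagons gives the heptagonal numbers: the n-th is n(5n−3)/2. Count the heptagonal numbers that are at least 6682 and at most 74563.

122

The n-th heptagonal number is n(5n−3)/2.
Smallest index with value ≥ 6682: n = 52 (giving 6682).
Largest index with value ≤ 74563: n = 173 (giving 74563).
Indices 52 through 173: 122 terms.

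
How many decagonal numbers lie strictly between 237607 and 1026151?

262

The n-th decagonal number is n(4n−3).
Smallest index with value > 237607: n = 245 (giving 239365).
Largest index with value < 1026151: n = 506 (giving 1022626).
Indices 245 through 506: 262 terms.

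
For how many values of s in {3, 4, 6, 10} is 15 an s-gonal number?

2

s = 3: P(3, 5) = 15. ✓
s = 4: P(4, 3) = 9 and P(4, 4) = 16; 15 is not s-gonal.
s = 6: P(6, 3) = 15. ✓
s = 10: P(10, 2) = 10 and P(10, 3) = 27; 15 is not s-gonal.
Hits: s ∈ {3, 6} → 2.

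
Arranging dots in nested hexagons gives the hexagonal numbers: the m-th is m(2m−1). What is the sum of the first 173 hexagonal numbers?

3466747

Σ i(2i−1) = 2Σi² − Σi over i = 1..173.
Σi = 15051 and Σi² = 1740899.
2·1740899 − 1·15051 = 3466747.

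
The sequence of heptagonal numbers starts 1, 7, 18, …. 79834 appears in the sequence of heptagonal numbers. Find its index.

179

Set n(5n−3)/2 = 79834, giving 5n² − 3n − 159668 = 0.
So n = (3 + 1787) / 10 = 1790/10 = 179.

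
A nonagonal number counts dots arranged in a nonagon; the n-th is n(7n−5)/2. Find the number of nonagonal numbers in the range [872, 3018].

13

The n-th nonagonal number is n(7n−5)/2.
Smallest index with value ≥ 872: n = 17 (giving 969).
Largest index with value ≤ 3018: n = 29 (giving 2871).
Indices 17 through 29: 13 terms.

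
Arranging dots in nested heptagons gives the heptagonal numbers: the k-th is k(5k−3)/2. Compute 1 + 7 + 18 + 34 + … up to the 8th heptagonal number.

456

Σ i(5i−3)/2 = (5Σi² − 3Σi) / 2 over i = 1..8.
Σi = 36 and Σi² = 204.
(5·204 − 3·36) / 2 = 912/2 = 456.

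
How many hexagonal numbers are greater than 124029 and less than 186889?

The n-th hexagonal number is n(2n−1).
Smallest index with value > 124029: n = 250 (giving 124750).
Largest index with value < 186889: n = 305 (giving 185745).
Indices 250 through 305: 56 terms.

56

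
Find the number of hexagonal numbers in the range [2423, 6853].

The n-th hexagonal number is n(2n−1).
Smallest index with value ≥ 2423: n = 36 (giving 2556).
Largest index with value ≤ 6853: n = 58 (giving 6670).
Indices 36 through 58: 23 terms.

23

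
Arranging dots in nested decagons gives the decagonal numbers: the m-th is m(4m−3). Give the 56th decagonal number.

56·(4·56 − 3) = 56·221 = 12376.

12376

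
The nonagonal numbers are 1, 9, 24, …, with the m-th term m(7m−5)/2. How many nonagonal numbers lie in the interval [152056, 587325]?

The n-th nonagonal number is n(7n−5)/2.
Smallest index with value ≥ 152056: n = 209 (giving 152361).
Largest index with value ≤ 587325: n = 410 (giving 587325).
Indices 209 through 410: 202 terms.

202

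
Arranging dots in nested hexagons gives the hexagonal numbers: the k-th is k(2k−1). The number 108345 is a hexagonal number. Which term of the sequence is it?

Set n(2n−1) = 108345, giving 2n² − n − 108345 = 0.
So n = (1 + 931) / 4 = 932/4 = 233.
Check: 233·(2·233 − 1) = 108345. ✓

233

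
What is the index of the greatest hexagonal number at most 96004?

Solve n(2n−1) ≤ 96004 for integer n.
n = 219 gives 95703 ≤ 96004, while n = 220 gives 96580 > 96004; so the answer is index 219.

219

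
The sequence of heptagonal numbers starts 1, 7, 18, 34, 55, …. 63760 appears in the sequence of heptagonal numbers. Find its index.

160

Set n(5n−3)/2 = 63760, giving 5n² − 3n − 127520 = 0.
The discriminant is 9 + 40·63760 = 2550409, and √2550409 = 1597.
So n = (3 + 1597) / 10 = 1600/10 = 160.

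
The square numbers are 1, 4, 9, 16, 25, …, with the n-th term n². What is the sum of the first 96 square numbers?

Σ_{i=1}^{96} i² = 96·97·193/6 = 299536.

299536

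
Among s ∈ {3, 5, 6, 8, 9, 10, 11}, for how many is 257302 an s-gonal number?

1

s = 3: P(3, 716) = 256686 and P(3, 717) = 257403; 257302 is not s-gonal.
s = 5: P(5, 414) = 256887 and P(5, 415) = 258130; 257302 is not s-gonal.
s = 6: P(6, 358) = 255970 and P(6, 359) = 257403; 257302 is not s-gonal.
s = 8: P(8, 293) = 256961 and P(8, 294) = 258720; 257302 is not s-gonal.
s = 9: P(9, 271) = 256366 and P(9, 272) = 258264; 257302 is not s-gonal.
s = 10: P(10, 254) = 257302. ✓
s = 11: P(11, 239) = 256208 and P(11, 240) = 258360; 257302 is not s-gonal.
Hits: s ∈ {10} → 1.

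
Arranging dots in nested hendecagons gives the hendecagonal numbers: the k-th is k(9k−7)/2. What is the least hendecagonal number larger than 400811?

401258

Solve n(9n−7)/2 > 400811 for integer n.
The largest n with value ≤ 400811 is 298 (since 398575 ≤ 400811 < 401258), so the first above is n = 299, value 401258.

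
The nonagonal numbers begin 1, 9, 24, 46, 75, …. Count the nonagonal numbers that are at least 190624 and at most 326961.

The n-th nonagonal number is n(7n−5)/2.
Smallest index with value ≥ 190624: n = 234 (giving 191061).
Largest index with value ≤ 326961: n = 306 (giving 326961).
Indices 234 through 306: 73 terms.

73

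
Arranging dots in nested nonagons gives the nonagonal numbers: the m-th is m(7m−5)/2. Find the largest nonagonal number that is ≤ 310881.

Solve n(7n−5)/2 ≤ 310881 for integer n.
n = 298 gives 310069 ≤ 310881, while n = 299 gives 312156 > 310881; so the answer is 310069.

310069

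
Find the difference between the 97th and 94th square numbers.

573

97² = 9409 and 94² = 8836.
Difference: 9409 − 8836 = 573.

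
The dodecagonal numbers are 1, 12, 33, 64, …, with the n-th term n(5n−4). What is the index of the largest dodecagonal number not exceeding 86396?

131

Solve n(5n−4) ≤ 86396 for integer n.
n = 131 gives 85281 ≤ 86396, while n = 132 gives 86592 > 86396; so the answer is index 131.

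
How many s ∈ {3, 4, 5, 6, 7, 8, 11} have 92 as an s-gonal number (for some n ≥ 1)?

1

s = 3: P(3, 13) = 91 and P(3, 14) = 105; 92 is not s-gonal.
s = 4: P(4, 9) = 81 and P(4, 10) = 100; 92 is not s-gonal.
s = 5: P(5, 8) = 92. ✓
s = 6: P(6, 7) = 91 and P(6, 8) = 120; 92 is not s-gonal.
s = 7: P(7, 6) = 81 and P(7, 7) = 112; 92 is not s-gonal.
s = 8: P(8, 5) = 65 and P(8, 6) = 96; 92 is not s-gonal.
s = 11: P(11, 4) = 58 and P(11, 5) = 95; 92 is not s-gonal.
Hits: s ∈ {5} → 1.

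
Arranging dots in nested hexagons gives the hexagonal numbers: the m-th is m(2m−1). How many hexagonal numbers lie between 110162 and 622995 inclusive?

324

The n-th hexagonal number is n(2n−1).
Smallest index with value ≥ 110162: n = 235 (giving 110215).
Largest index with value ≤ 622995: n = 558 (giving 622170).
Indices 235 through 558: 324 terms.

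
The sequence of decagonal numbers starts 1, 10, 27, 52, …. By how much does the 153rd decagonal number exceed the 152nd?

1217

Consecutive decagonal numbers differ by 8n − 7: here 8·153 − 7 = 1217.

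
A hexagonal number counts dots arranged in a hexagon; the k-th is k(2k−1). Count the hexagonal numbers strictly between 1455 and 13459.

55

The n-th hexagonal number is n(2n−1).
Smallest index with value > 1455: n = 28 (giving 1540).
Largest index with value < 13459: n = 82 (giving 13366).
Indices 28 through 82: 55 terms.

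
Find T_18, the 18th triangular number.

The 18th triangular number is n(n+1)/2 with n = 18.
18·19/2 = 342/2 = 171.

171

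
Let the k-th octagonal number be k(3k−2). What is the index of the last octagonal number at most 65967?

Solve n(3n−2) ≤ 65967 for integer n.
n = 148 gives 65416 ≤ 65967, while n = 149 gives 66305 > 65967; so the answer is index 148.

148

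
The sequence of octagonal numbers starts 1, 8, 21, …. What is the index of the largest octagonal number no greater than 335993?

334

Solve n(3n−2) ≤ 335993 for integer n.
n = 334 gives 334000 ≤ 335993, while n = 335 gives 336005 > 335993; so the answer is index 334.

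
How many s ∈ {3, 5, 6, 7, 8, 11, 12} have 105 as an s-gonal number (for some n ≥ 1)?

s = 3: P(3, 14) = 105. ✓
s = 5: P(5, 8) = 92 and P(5, 9) = 117; 105 is not s-gonal.
s = 6: P(6, 7) = 91 and P(6, 8) = 120; 105 is not s-gonal.
s = 7: P(7, 6) = 81 and P(7, 7) = 112; 105 is not s-gonal.
s = 8: P(8, 6) = 96 and P(8, 7) = 133; 105 is not s-gonal.
s = 11: P(11, 5) = 95 and P(11, 6) = 141; 105 is not s-gonal.
s = 12: P(12, 5) = 105. ✓
Hits: s ∈ {3, 12} → 2.

2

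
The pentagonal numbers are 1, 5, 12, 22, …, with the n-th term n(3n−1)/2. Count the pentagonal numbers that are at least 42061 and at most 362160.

324

The n-th pentagonal number is n(3n−1)/2.
Smallest index with value ≥ 42061: n = 168 (giving 42252).
Largest index with value ≤ 362160: n = 491 (giving 361376).
Indices 168 through 491: 324 terms.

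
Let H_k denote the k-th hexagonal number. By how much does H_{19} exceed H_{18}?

73

Consecutive hexagonal numbers differ by 4n − 3: here 4·19 − 3 = 73.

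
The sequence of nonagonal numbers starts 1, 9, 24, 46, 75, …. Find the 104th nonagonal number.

The 104th nonagonal number is n(7n−5)/2 with n = 104.
104·(7·104 − 5)/2 = 104·723/2 = 37596.

37596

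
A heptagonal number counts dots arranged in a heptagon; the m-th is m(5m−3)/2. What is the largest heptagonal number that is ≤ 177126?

176491

Solve n(5n−3)/2 ≤ 177126 for integer n.
n = 266 gives 176491 ≤ 177126, while n = 267 gives 177822 > 177126; so the answer is 176491.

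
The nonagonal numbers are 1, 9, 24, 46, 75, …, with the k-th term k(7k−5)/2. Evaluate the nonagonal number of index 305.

305·(7·305 − 5)/2 = 305·2130/2 = 305·1065 = 324825.

324825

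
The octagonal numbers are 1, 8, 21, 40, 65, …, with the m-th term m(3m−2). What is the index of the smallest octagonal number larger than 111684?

194

Solve n(3n−2) > 111684 for integer n.
The largest n with value ≤ 111684 is 193 (since 111361 ≤ 111684 < 112520), so the first above is n = 194, value 112520.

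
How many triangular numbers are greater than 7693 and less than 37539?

150

The n-th triangular number is n(n+1)/2.
Smallest index with value > 7693: n = 124 (giving 7750).
Largest index with value < 37539: n = 273 (giving 37401).
Indices 124 through 273: 150 terms.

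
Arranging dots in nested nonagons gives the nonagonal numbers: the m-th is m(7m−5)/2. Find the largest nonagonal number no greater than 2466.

Solve n(7n−5)/2 ≤ 2466 for integer n.
n = 26 gives 2301 ≤ 2466, while n = 27 gives 2484 > 2466; so the answer is 2301.

2301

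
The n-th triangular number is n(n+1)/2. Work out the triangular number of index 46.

The 46th triangular number is n(n+1)/2 with n = 46.
46·47/2 = 2162/2 = 1081.

1081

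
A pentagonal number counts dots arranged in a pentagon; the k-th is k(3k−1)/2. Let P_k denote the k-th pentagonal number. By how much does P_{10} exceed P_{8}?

10·(3·10 − 1)/2 = 145 and 8·(3·8 − 1)/2 = 92.
Difference: 145 − 92 = 53.

53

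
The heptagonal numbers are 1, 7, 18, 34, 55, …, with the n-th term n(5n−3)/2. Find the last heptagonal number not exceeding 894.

874

Solve n(5n−3)/2 ≤ 894 for integer n.
n = 19 gives 874 ≤ 894, while n = 20 gives 970 > 894; so the answer is 874.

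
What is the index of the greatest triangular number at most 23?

6

Solve n(n+1)/2 ≤ 23 for integer n.
n = 6 gives 21 ≤ 23, while n = 7 gives 28 > 23; so the answer is index 6.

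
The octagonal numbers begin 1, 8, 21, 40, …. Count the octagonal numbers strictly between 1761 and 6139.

21

The n-th octagonal number is n(3n−2).
Smallest index with value > 1761: n = 25 (giving 1825).
Largest index with value < 6139: n = 45 (giving 5985).
Indices 25 through 45: 21 terms.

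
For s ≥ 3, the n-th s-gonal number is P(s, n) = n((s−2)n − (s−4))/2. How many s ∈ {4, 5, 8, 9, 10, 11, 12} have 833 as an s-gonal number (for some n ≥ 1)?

2

s = 4: P(4, 28) = 784 and P(4, 29) = 841; 833 is not s-gonal.
s = 5: P(5, 23) = 782 and P(5, 24) = 852; 833 is not s-gonal.
s = 8: P(8, 17) = 833. ✓
s = 9: P(9, 15) = 750 and P(9, 16) = 856; 833 is not s-gonal.
s = 10: P(10, 14) = 742 and P(10, 15) = 855; 833 is not s-gonal.
s = 11: P(11, 14) = 833. ✓
s = 12: P(12, 13) = 793 and P(12, 14) = 924; 833 is not s-gonal.
Hits: s ∈ {8, 11} → 2.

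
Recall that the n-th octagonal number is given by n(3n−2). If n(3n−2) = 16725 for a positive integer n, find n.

75

Set n(3n−2) = 16725, giving 3n² − 2n − 16725 = 0.
The discriminant is 4 + 12·16725 = 200704, and √200704 = 448.
So n = (2 + 448) / 6 = 450/6 = 75.
Check: 75·(3·75 − 2) = 16725. ✓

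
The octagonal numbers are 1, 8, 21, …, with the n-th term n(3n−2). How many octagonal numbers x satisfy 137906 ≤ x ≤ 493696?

The n-th octagonal number is n(3n−2).
Smallest index with value ≥ 137906: n = 215 (giving 138245).
Largest index with value ≤ 493696: n = 406 (giving 493696).
Indices 215 through 406: 192 terms.

192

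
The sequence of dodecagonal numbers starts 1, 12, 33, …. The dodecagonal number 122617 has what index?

157

Set n(5n−4) = 122617, giving 5n² − 4n − 122617 = 0.
So n = (4 + 1566) / 10 = 1570/10 = 157.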